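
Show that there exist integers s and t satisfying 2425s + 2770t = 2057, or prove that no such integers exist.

Any value of 2425s + 2770t is a multiple of gcd(2425, 2770) = 5.
But 2057 is not a multiple of 5 (it leaves remainder 2).
Hence no integers s, t satisfy the equation.

There are no such integers.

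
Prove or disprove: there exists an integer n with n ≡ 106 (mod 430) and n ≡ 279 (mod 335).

Both moduli are multiples of 5 = gcd(430, 335), so any solution would satisfy n ≡ 106 and n ≡ 279 modulo 5 simultaneously.
These are incompatible: 106 − 279 = -173 is not divisible by 5.
Therefore no such n exists.

There is no such integer.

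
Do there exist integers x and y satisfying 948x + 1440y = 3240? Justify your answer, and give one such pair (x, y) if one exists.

x = 90, y = -57

Since gcd(948, 1440) = 12 and 3240 = 12·270, Bézout's identity guarantees a solution.
Dividing through by 12 reduces the equation to 79x + 120y = 270.
Dividing repeatedly: 120 = 1·79 + 41, 79 = 1·41 + 38, 41 = 1·38 + 3, 38 = 12·3 + 2, 3 = 1·2 + 1, 2 = 2·1 + 0.
Back-substituting, 1 = 3 − 1·2 = 3 − (38 − 12·3) = −38 + 13·3 = −38 + 13·(41 − 1·38) = 13·41 − 14·38 = 13·41 − 14·(79 − 1·41) = −14·79 + 27·41 = −14·79 + 27·(120 − 1·79) = 27·120 − 41·79; that is, 79·(-41) + 120·27 = 1.
Times 270: 79·(-11070) + 120·7290 = 270, so (-11070, 7290) solves it.
Shifting by a multiple of (120, −79) keeps it a solution: x = -11070 + 93·120 = 90, y = 7290 − 93·79 = -57.
Check: 948·90 + 1440·(-57) = 85320 − 82080 = 3240. ✓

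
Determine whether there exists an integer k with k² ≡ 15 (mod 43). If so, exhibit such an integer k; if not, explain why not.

Take k = 31. Then 31² = 961 = 22·43 + 15, so 31² ≡ 15 (mod 43).

k = 31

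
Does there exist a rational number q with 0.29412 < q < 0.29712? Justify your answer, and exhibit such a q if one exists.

Look for a denominator N such that an integer falls strictly between N·0.29412 and N·0.29712. N = 27 works: 27·0.29412 = 7.94124 < 8 < 8.02224 = 27·0.29712.
Dividing back, 0.29412 < 8/27 < 0.29712, and 8/27 is rational.

q = 8/27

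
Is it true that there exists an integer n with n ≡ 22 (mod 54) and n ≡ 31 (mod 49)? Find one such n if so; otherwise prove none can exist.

Since 54 and 49 share no common factor, CRT says the pair of congruences has a solution (unique mod 2646).
Any solution of the first congruence is n = 22 + 54t; substituting into the second, 54t ≡ 31 − 22 ≡ 9 (mod 49).
54 ≡ 5 (mod 49), so this reads 5t ≡ 9 (mod 49). To invert 5 modulo 49: 49 = 9·5 + 4, 5 = 1·4 + 1, 4 = 4·1 + 0, and unwinding, 1 = 5 − 1·4 = 5 − (49 − 9·5) = −49 + 10·5. Thus 5⁻¹ ≡ 10 (mod 49).
Multiplying by 10: t ≡ 10·9 = 90 ≡ 41 (mod 49).
Taking t = 41 gives n = 22 + 54·41 = 2236.
Verify: 2236 = 41·54 + 22 and 2236 = 45·49 + 31. ✓

n = 2236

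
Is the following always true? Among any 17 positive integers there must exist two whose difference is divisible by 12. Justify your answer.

True.

Partition the integers by their residue mod 12; there are 12 classes.
With 17 integers and only 12 classes, the pigeonhole principle forces two of them, say a and b, into the same class.
Then a ≡ b (mod 12), i.e. 12 ∣ (a − b).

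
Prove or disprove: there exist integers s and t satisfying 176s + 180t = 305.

Any value of 176s + 180t is a multiple of gcd(176, 180) = 4.
But 305 = 4·76 + 1, so 4 ∤ 305.
Therefore 176s + 180t = 305 has no solution in integers.

There are no such integers.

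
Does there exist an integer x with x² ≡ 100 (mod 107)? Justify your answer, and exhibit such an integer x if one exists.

Take x = 10. Then 10² = 100, and since 0 ≤ 100 < 107 this is already reduced: 10² ≡ 100 (mod 107).

x = 10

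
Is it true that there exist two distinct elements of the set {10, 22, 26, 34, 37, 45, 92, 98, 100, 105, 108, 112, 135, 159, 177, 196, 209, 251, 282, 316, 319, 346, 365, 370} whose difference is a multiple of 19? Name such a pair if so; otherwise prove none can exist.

10 and 105 are such a pair.

10 mod 19 = 10 and 105 mod 19 = 10, so 105 − 10 = 95 = 5·19.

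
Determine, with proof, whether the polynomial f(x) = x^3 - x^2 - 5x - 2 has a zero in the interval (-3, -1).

f(-3) = -23 and f(-1) = 1, which have opposite signs.
As a polynomial, f is continuous on every closed interval.
By the Intermediate Value Theorem f must vanish at some point of (-3, -1).

Yes, f has a root in the interval.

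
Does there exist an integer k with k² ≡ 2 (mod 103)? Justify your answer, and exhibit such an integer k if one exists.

k = 38

Take k = 38. Then 38² = 1444 = 14·103 + 2, so 38² ≡ 2 (mod 103).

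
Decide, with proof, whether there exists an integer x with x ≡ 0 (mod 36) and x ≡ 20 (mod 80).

x = 180

gcd(36, 80) = 4. A simultaneous solution exists iff 0 ≡ 20 (mod 4); here 0 mod 4 = 0 = 20 mod 4, so it does.
Step through x = 0, 0 + 36, 0 + 2·36, …: the values 0, 36, 72, 108, 144, 180 reduce mod 80 to 0, 36, 72, 28, 64, 20. The value 180 hits 20.
Indeed 180 ≡ 0 (mod 36) and 180 ≡ 20 (mod 80).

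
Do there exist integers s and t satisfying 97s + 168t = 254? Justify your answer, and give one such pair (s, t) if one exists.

97 and 168 are coprime, so 97s + 168t ranges over all of ℤ.
Run the Euclidean algorithm on 168 and 97: 168 = 1·97 + 71, 97 = 1·71 + 26, 71 = 2·26 + 19, 26 = 1·19 + 7, 19 = 2·7 + 5, 7 = 1·5 + 2, 5 = 2·2 + 1, 2 = 2·1 + 0.
Unwinding: 1 = 5 − 2·2 = 5 − 2·(7 − 1·5) = −2·7 + 3·5 = −2·7 + 3·(19 − 2·7) = 3·19 − 8·7 = 3·19 − 8·(26 − 1·19) = −8·26 + 11·19 = −8·26 + 11·(71 − 2·26) = 11·71 − 30·26 = 11·71 − 30·(97 − 1·71) = −30·97 + 41·71 = −30·97 + 41·(168 − 1·97) = 41·168 − 71·97, i.e. 97·(-71) + 168·41 = 1.
Multiplying through by 254: s = (-71)·254 = -18034, t = 41·254 = 10414 is a solution.
Adding 108·168 to s and subtracting 108·97 from t gives the tidier solution (110, -62).
Indeed 97·110 + 168·(-62) = 10670 − 10416 = 254.

s = 110, t = -62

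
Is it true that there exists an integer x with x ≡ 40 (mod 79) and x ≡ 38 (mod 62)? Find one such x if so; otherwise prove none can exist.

Since 79 and 62 share no common factor, CRT says the pair of congruences has a solution (unique mod 4898).
Any solution of the first congruence is x = 40 + 79t; substituting into the second, 79t ≡ 38 − 40 ≡ 60 (mod 62).
79 ≡ 17 (mod 62), so this reads 17t ≡ 60 (mod 62). Since 17·11 = 187 = 3·62 + 1, the inverse of 17 mod 62 is 11.
Therefore t ≡ 11·60 = 660 ≡ 40 (mod 62).
Taking t = 40 gives x = 40 + 79·40 = 3200.
Verify: 3200 = 40·79 + 40 and 3200 = 51·62 + 38. ✓

x = 3200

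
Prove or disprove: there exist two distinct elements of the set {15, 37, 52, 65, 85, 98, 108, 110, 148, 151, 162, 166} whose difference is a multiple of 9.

The pair (52, 151) works.

Reduce each element mod 9: 15↦6, 37↦1, 52↦7, 65↦2, 85↦4, 98↦8, 108↦0, 110↦2, 148↦4, 151↦7, 162↦0, 166↦4. The residue 7 repeats (at 52 and 151), and 151 − 52 = 99 = 11·9.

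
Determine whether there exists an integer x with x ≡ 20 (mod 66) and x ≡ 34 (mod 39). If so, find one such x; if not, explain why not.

No such integer exists.

Reduce both congruences modulo 3, which divides 66 and 39: they say x ≡ 20 (mod 3) and x ≡ 34 (mod 3).
These are incompatible: 20 − 34 = -14 is not divisible by 3.
Hence the system has no solution.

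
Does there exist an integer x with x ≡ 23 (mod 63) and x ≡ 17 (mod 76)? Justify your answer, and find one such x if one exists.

The moduli 63 and 76 are coprime, so by the Chinese Remainder Theorem a unique solution modulo 4788 exists.
Any solution of the first congruence is x = 23 + 63t; substituting into the second, 63t ≡ 17 − 23 ≡ 70 (mod 76).
Invert 63 mod 76 by the Euclidean algorithm: 76 = 1·63 + 13, 63 = 4·13 + 11, 13 = 1·11 + 2, 11 = 5·2 + 1, 2 = 2·1 + 0; back-substituting, 1 = 11 − 5·2 = 11 − 5·(13 − 1·11) = −5·13 + 6·11 = −5·13 + 6·(63 − 4·13) = 6·63 − 29·13 = 6·63 − 29·(76 − 1·63) = −29·76 + 35·63. Hence 63·35 ≡ 1, so 63⁻¹ ≡ 35 (mod 76).
Therefore t ≡ 35·70 = 2450 ≡ 18 (mod 76).
With t = 18: x = 23 + 63·18 = 1157.
Indeed 1157 ≡ 23 (mod 63) and 1157 ≡ 17 (mod 76).

x = 1157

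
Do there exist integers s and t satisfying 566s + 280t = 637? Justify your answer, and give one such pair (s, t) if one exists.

Both 566 and 280 are divisible by gcd(566, 280) = 2, hence so is any combination 566s + 280t.
But 637 = 2·318 + 1, so 2 ∤ 637.
Therefore 566s + 280t = 637 has no solution in integers.

No, no such integers exist.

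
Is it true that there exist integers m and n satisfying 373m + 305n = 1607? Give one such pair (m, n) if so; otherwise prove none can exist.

m = 64, n = -73

Since gcd(373, 305) = 1, every integer is an integer combination of 373 and 305.
Euclidean algorithm: 373 = 1·305 + 68, 305 = 4·68 + 33, 68 = 2·33 + 2, 33 = 16·2 + 1, 2 = 2·1 + 0.
Back-substituting, 1 = 33 − 16·2 = 33 − 16·(68 − 2·33) = −16·68 + 33·33 = −16·68 + 33·(305 − 4·68) = 33·305 − 148·68 = 33·305 − 148·(373 − 1·305) = −148·373 + 181·305; that is, 373·(-148) + 305·181 = 1.
Multiplying through by 1607: m = (-148)·1607 = -237836, n = 181·1607 = 290867 is a solution.
Shifting by a multiple of (305, −373) keeps it a solution: m = -237836 + 780·305 = 64, n = 290867 − 780·373 = -73.
Indeed 373·64 + 305·(-73) = 23872 − 22265 = 1607.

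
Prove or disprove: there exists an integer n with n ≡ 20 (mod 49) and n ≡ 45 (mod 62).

gcd(49, 62) = 1, so the Chinese Remainder Theorem guarantees exactly one residue class mod 3038 satisfying both.
Any solution of the first congruence is n = 20 + 49t; substituting into the second, 49t ≡ 45 − 20 ≡ 25 (mod 62).
Note 49·19 = 931 ≡ 1 (mod 62) (as 931 − 1 = 15·62), so 49⁻¹ ≡ 19.
Multiplying by 19: t ≡ 19·25 = 475 ≡ 41 (mod 62).
Taking t = 41 gives n = 20 + 49·41 = 2029.
Verify: 2029 = 41·49 + 20 and 2029 = 32·62 + 45. ✓

n = 2029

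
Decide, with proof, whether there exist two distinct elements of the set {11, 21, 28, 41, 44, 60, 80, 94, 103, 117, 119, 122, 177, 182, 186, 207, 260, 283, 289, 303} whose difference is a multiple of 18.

Reduce each element mod 18: 11↦11, 21↦3, 28↦10, 41↦5, 44↦8, 60↦6, 80↦8, 94↦4, 103↦13, 117↦9, 119↦11, 122↦14, 177↦15, 182↦2, 186↦6, 207↦9, 260↦8, 283↦13, 289↦1, 303↦15. The residue 11 repeats (at 11 and 119), and 119 − 11 = 108 = 6·18.

11 and 119 are such a pair.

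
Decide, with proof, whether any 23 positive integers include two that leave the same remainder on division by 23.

Consider the 23 integers 34, 35, …, 56. They lie in distinct residue classes modulo 23, since 23 ≤ 23.
Hence this collection has no pair with equal remainders mod 23, disproving the claim.

No, the set {34, 35, 36, 37, 38, 39, 40, 41, 42, 43, 44, 45, 46, 47, 48, 49, 50, 51, 52, 53, 54, 55, 56} is a counterexample.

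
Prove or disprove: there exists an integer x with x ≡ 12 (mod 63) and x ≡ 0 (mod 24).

x = 264

Here gcd(63, 24) = 3, and both 12 and 0 leave remainder 0 mod 3, so the system is consistent.
Step through x = 12, 12 + 63, 12 + 2·63, …: the values 12, 75, 138, 201, 264 reduce mod 24 to 12, 3, 18, 9, 0. The value 264 hits 0.
Verify: 264 = 4·63 + 12 and 264 = 11·24 + 0. ✓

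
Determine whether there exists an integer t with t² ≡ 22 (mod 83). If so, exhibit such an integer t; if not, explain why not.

There is no such integer.

83 is prime, so by Euler's criterion 22 is a square mod 83 iff 22^((83−1)/2) = 22^41 ≡ 1 (mod 83).
Repeated squaring mod 83: 22^2 = 484 ≡ 69; 22^4 ≡ 69² = 4761 ≡ 30; 22^8 ≡ 30² = 900 ≡ 70; 22^16 ≡ 70² = 4900 ≡ 3; 22^32 ≡ 3² = 9 ≡ 9.
Since 41 = 32 + 8 + 1, 22^41 ≡ 9 · 70 · 22; multiplying out mod 83: 9·70 = 630 ≡ 49, then 49·22 = 1078 ≡ 82. Thus 22^41 ≡ 82 ≡ −1 (mod 83).
By Euler's criterion 22 is a quadratic non-residue mod 83: no t satisfies t² ≡ 22 (mod 83).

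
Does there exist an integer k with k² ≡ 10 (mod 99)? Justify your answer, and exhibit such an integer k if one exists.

Since 11 ∣ 99, a solution of k² ≡ 10 (mod 99) would also satisfy k² ≡ 10 (mod 11).
Computing k² mod 11 for k = 0, 1, …, 5 (enough, by the symmetry k ↦ 11 − k) gives 0, 1, 4, 9, 5, 3.
So the quadratic residues mod 11 are {0, 1, 3, 4, 5, 9}, and 10 is not among them.
Therefore k² ≡ 10 (mod 99) has no solution.

There is no such integer.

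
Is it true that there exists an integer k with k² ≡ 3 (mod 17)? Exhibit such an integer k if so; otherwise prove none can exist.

No, no such integer exists.

Computing k² mod 17 for k = 0, 1, …, 8 (enough, by the symmetry k ↦ 17 − k) gives 0, 1, 4, 9, 16, 8, 2, 15, 13.
The set of squares mod 17 is therefore {0, 1, 2, 4, 8, 9, 13, 15, 16}, which does not contain 3.
Therefore k² ≡ 3 (mod 17) has no solution.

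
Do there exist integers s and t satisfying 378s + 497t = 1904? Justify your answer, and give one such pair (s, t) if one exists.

gcd(378, 497) = 7, and 7 divides 1904, so integer solutions exist.
Dividing through by 7 reduces the equation to 54s + 71t = 272.
Dividing repeatedly: 71 = 1·54 + 17, 54 = 3·17 + 3, 17 = 5·3 + 2, 3 = 1·2 + 1, 2 = 2·1 + 0.
Back-substituting, 1 = 3 − 1·2 = 3 − (17 − 5·3) = −17 + 6·3 = −17 + 6·(54 − 3·17) = 6·54 − 19·17 = 6·54 − 19·(71 − 1·54) = −19·71 + 25·54; that is, 54·25 + 71·(-19) = 1.
Multiplying through by 272: s = 25·272 = 6800, t = (-19)·272 = -5168 is a solution.
The general solution is s = 6800 + 71k, t = -5168 − 54k; taking k = -95 gives the smaller pair s = 55, t = -38.
Indeed 378·55 + 497·(-38) = 20790 − 18886 = 1904.

s = 55, t = -38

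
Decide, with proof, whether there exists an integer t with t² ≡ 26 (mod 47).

Apply Euler's criterion with the prime 47: 26 is a quadratic residue iff 26^23 ≡ 1 (mod 47), and a non-residue iff it is ≡ −1.
Squaring successively (mod 47): 26^2 = 676 ≡ 18; 26^4 ≡ 18² = 324 ≡ 42; 26^8 ≡ 42² = 1764 ≡ 25; 26^16 ≡ 25² = 625 ≡ 14.
Since 23 = 16 + 4 + 2 + 1, 26^23 ≡ 14 · 42 · 18 · 26; multiplying out mod 47: 14·42 = 588 ≡ 24, then 24·18 = 432 ≡ 9, then 9·26 = 234 ≡ 46. Thus 26^23 ≡ 46 ≡ −1 (mod 47).
The value −1 means 26 is a non-residue modulo 47, so t² ≡ 26 (mod 47) is impossible.

No such integer exists.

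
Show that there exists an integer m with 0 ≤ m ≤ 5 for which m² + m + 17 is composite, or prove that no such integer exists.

The values for m = 0, 1, …, 5 are 17, 19, 23, 29, 37, 47, and each of these is prime.
So no value in the range makes the expression composite.

No, no such integer m in that range exists.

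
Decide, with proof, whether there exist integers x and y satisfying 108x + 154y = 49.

Any value of 108x + 154y is a multiple of gcd(108, 154) = 2.
However 49 leaves remainder 1 on division by 2.
So the equation is unsolvable over ℤ.

No, no such integers exist.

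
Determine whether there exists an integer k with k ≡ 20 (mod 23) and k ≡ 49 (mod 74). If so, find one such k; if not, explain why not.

gcd(23, 74) = 1, so the Chinese Remainder Theorem guarantees exactly one residue class mod 1702 satisfying both.
Any solution of the first congruence is k = 20 + 23t; substituting into the second, 23t ≡ 49 − 20 ≡ 29 (mod 74).
Note 23·29 = 667 ≡ 1 (mod 74) (as 667 − 1 = 9·74), so 23⁻¹ ≡ 29.
Multiplying by 29: t ≡ 29·29 = 841 ≡ 27 (mod 74).
With t = 27: k = 20 + 23·27 = 641.
Verify: 641 = 27·23 + 20 and 641 = 8·74 + 49. ✓

k = 641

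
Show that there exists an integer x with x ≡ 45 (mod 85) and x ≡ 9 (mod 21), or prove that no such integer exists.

x = 555

The moduli 85 and 21 are coprime, so by the Chinese Remainder Theorem a unique solution modulo 1785 exists.
Any solution of the first congruence is x = 45 + 85t; substituting into the second, 85t ≡ 9 − 45 ≡ 6 (mod 21).
85 ≡ 1 (mod 21), so this reads 1t ≡ 6 (mod 21). So t ≡ 6 (mod 21).
With t = 6: x = 45 + 85·6 = 555.
Check: 555 mod 85 = 45, 555 mod 21 = 9. ✓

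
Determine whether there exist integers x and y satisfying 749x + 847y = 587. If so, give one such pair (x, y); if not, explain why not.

No such integers exist.

Any value of 749x + 847y is a multiple of gcd(749, 847) = 7.
But 587 = 7·83 + 6, so 7 ∤ 587.
Therefore 749x + 847y = 587 has no solution in integers.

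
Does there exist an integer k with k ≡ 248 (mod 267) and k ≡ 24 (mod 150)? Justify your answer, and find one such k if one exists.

Both moduli are multiples of 3 = gcd(267, 150), so any solution would satisfy k ≡ 248 and k ≡ 24 modulo 3 simultaneously.
These are incompatible: 248 − 24 = 224 is not divisible by 3.
Hence the system has no solution.

No such integer exists.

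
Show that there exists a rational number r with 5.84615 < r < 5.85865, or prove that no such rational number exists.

r = 41/7

Look for a denominator N such that an integer falls strictly between N·5.84615 and N·5.85865. N = 7 works: 7·5.84615 = 40.92305 < 41 < 41.01055 = 7·5.85865.
Dividing back, 5.84615 < 41/7 < 5.85865, and 41/7 is rational.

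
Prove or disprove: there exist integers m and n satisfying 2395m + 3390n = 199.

No such integers exist.

Both 2395 and 3390 are divisible by gcd(2395, 3390) = 5, hence so is any combination 2395m + 3390n.
But 199 = 5·39 + 4, so 5 ∤ 199.
So the equation is unsolvable over ℤ.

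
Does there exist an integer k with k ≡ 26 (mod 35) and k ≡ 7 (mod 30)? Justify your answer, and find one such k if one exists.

Both moduli are multiples of 5 = gcd(35, 30), so any solution would satisfy k ≡ 26 and k ≡ 7 modulo 5 simultaneously.
However 26 ≡ 1 and 7 ≡ 2 (mod 5), and 1 ≠ 2.
So no integer satisfies both congruences.

No such integer exists.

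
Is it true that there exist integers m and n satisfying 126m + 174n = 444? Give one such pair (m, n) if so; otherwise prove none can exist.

m = 27, n = -17

Since gcd(126, 174) = 6 and 444 = 6·74, Bézout's identity guarantees a solution.
Dividing through by 6 reduces the equation to 21m + 29n = 74.
Dividing repeatedly: 29 = 1·21 + 8, 21 = 2·8 + 5, 8 = 1·5 + 3, 5 = 1·3 + 2, 3 = 1·2 + 1, 2 = 2·1 + 0.
Back-substituting, 1 = 3 − 1·2 = 3 − (5 − 1·3) = −5 + 2·3 = −5 + 2·(8 − 1·5) = 2·8 − 3·5 = 2·8 − 3·(21 − 2·8) = −3·21 + 8·8 = −3·21 + 8·(29 − 1·21) = 8·29 − 11·21; that is, 21·(-11) + 29·8 = 1.
Times 74: 21·(-814) + 29·592 = 74, so (-814, 592) solves it.
The general solution is m = -814 + 29k, n = 592 − 21k; taking k = 29 gives the smaller pair m = 27, n = -17.
Check: 126·27 + 174·(-17) = 3402 − 2958 = 444. ✓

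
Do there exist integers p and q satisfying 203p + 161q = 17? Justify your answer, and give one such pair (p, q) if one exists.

There are no such integers.

gcd(203, 161) = 7, so every integer of the form 203p + 161q is a multiple of 7.
But 17 is not a multiple of 7 (it leaves remainder 3).
So the equation is unsolvable over ℤ.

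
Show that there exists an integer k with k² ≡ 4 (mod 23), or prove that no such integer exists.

Take k = 2. Then 2² = 4, and since 0 ≤ 4 < 23 this is already reduced: 2² ≡ 4 (mod 23).

k = 2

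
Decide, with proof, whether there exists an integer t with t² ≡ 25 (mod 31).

Take t = 5. Then 5² = 25, and since 0 ≤ 25 < 31 this is already reduced: 5² ≡ 25 (mod 31).

t = 5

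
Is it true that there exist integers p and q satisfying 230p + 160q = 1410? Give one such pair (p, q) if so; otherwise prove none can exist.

gcd(230, 160) = 10, and 10 divides 1410, so integer solutions exist.
Dividing through by 10 reduces the equation to 23p + 16q = 141.
Run the Euclidean algorithm on 23 and 16: 23 = 1·16 + 7, 16 = 2·7 + 2, 7 = 3·2 + 1, 2 = 2·1 + 0.
Unwinding: 1 = 7 − 3·2 = 7 − 3·(16 − 2·7) = −3·16 + 7·7 = −3·16 + 7·(23 − 1·16) = 7·23 − 10·16, i.e. 23·7 + 16·(-10) = 1.
Times 141: 23·987 + 16·(-1410) = 141, so (987, -1410) solves it.
The general solution is p = 987 + 16k, q = -1410 − 23k; taking k = -61 gives the smaller pair p = 11, q = -7.
Check: 230·11 + 160·(-7) = 2530 − 1120 = 1410. ✓

p = 11, q = -7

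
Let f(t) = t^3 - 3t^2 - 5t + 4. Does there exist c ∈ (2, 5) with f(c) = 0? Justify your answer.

f(2) = -10 and f(5) = 29, which have opposite signs.
As a polynomial, f is continuous on every closed interval.
By the Intermediate Value Theorem, f takes the value 0 somewhere in the open interval.

Yes, such a c exists.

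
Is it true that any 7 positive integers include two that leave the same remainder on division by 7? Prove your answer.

Take the 7 consecutive integers 27, 28, …, 33: their residues mod 7 are all distinct because 7 ≤ 7.
Hence this collection has no pair with equal remainders mod 7, disproving the claim.

No, the set {27, 28, 29, 30, 31, 32, 33} is a counterexample.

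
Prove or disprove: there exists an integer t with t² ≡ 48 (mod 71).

t = 41 works: 41² = 1681, and 1681 − 48 = 1633 = 23·71.

t = 41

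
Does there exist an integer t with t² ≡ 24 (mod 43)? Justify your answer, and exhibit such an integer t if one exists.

t = 29

t = 29 works: 29² = 841, and 841 − 24 = 817 = 19·43.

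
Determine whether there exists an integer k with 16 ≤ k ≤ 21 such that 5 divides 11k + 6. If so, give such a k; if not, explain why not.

k = 19

Scanning upward from k = 16 gives 182, 193, 204, none divisible by 5. At k = 19 we get 11·19 + 6 = 215, and 215 = 5·43.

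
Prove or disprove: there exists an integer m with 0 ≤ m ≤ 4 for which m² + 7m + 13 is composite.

At m = 4: 4² + 7·4 + 13 = 57 = 3·19, which is composite.

m = 4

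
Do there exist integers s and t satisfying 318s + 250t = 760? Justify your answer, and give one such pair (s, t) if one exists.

s = 70, t = -86

Since gcd(318, 250) = 2 and 760 = 2·380, Bézout's identity guarantees a solution.
Dividing through by 2 reduces the equation to 159s + 125t = 380.
Run the Euclidean algorithm on 159 and 125: 159 = 1·125 + 34, 125 = 3·34 + 23, 34 = 1·23 + 11, 23 = 2·11 + 1, 11 = 11·1 + 0.
Back-substituting, 1 = 23 − 2·11 = 23 − 2·(34 − 1·23) = −2·34 + 3·23 = −2·34 + 3·(125 − 3·34) = 3·125 − 11·34 = 3·125 − 11·(159 − 1·125) = −11·159 + 14·125; that is, 159·(-11) + 125·14 = 1.
Multiplying through by 380: s = (-11)·380 = -4180, t = 14·380 = 5320 is a solution.
Shifting by a multiple of (125, −159) keeps it a solution: s = -4180 + 34·125 = 70, t = 5320 − 34·159 = -86.
Indeed 318·70 + 250·(-86) = 22260 − 21500 = 760.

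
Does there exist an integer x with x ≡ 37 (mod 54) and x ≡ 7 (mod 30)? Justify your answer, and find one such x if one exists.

The moduli are not coprime: gcd(54, 30) = 6. Compatibility requires 6 ∣ (7 − 37) = -30, which holds, so solutions exist.
The smallest candidate x = 37 works directly: 37 ≡ 7 (mod 30).
Check: 37 mod 54 = 37, 37 mod 30 = 7. ✓

x = 37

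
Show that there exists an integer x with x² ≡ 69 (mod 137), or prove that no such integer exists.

x = 53 works: 53² = 2809, and 2809 − 69 = 2740 = 20·137.

x = 53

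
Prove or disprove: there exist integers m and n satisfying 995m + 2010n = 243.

Any value of 995m + 2010n is a multiple of gcd(995, 2010) = 5.
But 243 = 5·48 + 3, so 5 ∤ 243.
So the equation is unsolvable over ℤ.

No such integers exist.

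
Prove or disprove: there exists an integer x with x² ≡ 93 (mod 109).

x = 23

Take x = 23. Then 23² = 529 = 4·109 + 93, so 23² ≡ 93 (mod 109).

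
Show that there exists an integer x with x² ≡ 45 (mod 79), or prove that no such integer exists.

x = 19 works: 19² = 361, and 361 − 45 = 316 = 4·79.

x = 19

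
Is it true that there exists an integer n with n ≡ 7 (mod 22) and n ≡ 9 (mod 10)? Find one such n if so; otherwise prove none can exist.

The moduli are not coprime: gcd(22, 10) = 2. Compatibility requires 2 ∣ (9 − 7) = 2, which holds, so solutions exist.
Step through n = 7, 7 + 22, 7 + 2·22, …: the values 7, 29 reduce mod 10 to 7, 9. The value 29 hits 9.
Verify: 29 = 1·22 + 7 and 29 = 2·10 + 9. ✓

n = 29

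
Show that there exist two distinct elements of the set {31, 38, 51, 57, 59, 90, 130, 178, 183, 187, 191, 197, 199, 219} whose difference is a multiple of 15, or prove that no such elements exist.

There is no such pair.

Two integers differ by a multiple of 15 exactly when they have the same residue mod 15. The residues are 31↦1, 38↦8, 51↦6, 57↦12, 59↦14, 90↦0, 130↦10, 178↦13, 183↦3, 187↦7, 191↦11, 197↦2, 199↦4, 219↦9.
These 14 residues are pairwise different, hence no difference of two elements is divisible by 15.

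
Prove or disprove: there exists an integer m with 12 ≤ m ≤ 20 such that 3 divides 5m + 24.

m = 12

m = 12 works, since 5·12 + 24 = 84 = 28·3.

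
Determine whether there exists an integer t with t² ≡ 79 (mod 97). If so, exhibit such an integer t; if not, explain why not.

t = 51

t = 51 works: 51² = 2601, and 2601 − 79 = 2522 = 26·97.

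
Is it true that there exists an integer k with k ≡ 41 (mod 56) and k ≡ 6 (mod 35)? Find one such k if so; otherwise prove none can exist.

Here gcd(56, 35) = 7, and both 41 and 6 leave remainder 6 mod 7, so the system is consistent.
The smallest candidate k = 41 works directly: 41 ≡ 6 (mod 35).
Indeed 41 ≡ 41 (mod 56) and 41 ≡ 6 (mod 35).

k = 41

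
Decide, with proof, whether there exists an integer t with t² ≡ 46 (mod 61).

t = 30

Take t = 30. Then 30² = 900 = 14·61 + 46, so 30² ≡ 46 (mod 61).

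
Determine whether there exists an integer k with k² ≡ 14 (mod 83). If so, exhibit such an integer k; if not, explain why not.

No, no such integer exists.

Apply Euler's criterion with the prime 83: 14 is a quadratic residue iff 14^41 ≡ 1 (mod 83), and a non-residue iff it is ≡ −1.
Repeated squaring mod 83: 14^2 = 196 ≡ 30; 14^4 ≡ 30² = 900 ≡ 70; 14^8 ≡ 70² = 4900 ≡ 3; 14^16 ≡ 3² = 9 ≡ 9; 14^32 ≡ 9² = 81 ≡ 81.
Since 41 = 32 + 8 + 1, 14^41 ≡ 81 · 3 · 14; multiplying out mod 83: 81·3 = 243 ≡ 77, then 77·14 = 1078 ≡ 82. Thus 14^41 ≡ 82 ≡ −1 (mod 83).
The value −1 means 14 is a non-residue modulo 83, so k² ≡ 14 (mod 83) is impossible.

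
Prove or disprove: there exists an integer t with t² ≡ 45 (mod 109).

Take t = 63. Then 63² = 3969 = 36·109 + 45, so 63² ≡ 45 (mod 109).

t = 63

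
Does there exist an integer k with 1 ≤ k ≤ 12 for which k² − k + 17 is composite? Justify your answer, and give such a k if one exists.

No, no such integer k in that range exists.

The values for k = 1, 2, …, 12 are 17, 19, 23, 29, 37, 47, 59, 73, 89, 107, 127, 149, and each of these is prime.
So no value in the range makes the expression composite.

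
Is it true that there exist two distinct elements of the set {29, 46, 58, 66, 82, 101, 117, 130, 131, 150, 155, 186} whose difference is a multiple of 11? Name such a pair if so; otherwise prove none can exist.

The pair (29, 117) works.

29 mod 11 = 7 and 117 mod 11 = 7, so 117 − 29 = 88 = 8·11.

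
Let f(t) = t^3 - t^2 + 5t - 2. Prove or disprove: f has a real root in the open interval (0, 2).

Such a root exists.

f(0) = -2 and f(2) = 12, which have opposite signs.
As a polynomial, f is continuous on every closed interval.
By the Intermediate Value Theorem f must vanish at some point of (0, 2).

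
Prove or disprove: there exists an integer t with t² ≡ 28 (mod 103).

Take t = 50. Then 50² = 2500 = 24·103 + 28, so 50² ≡ 28 (mod 103).

t = 50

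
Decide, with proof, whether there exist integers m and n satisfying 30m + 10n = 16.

There are no such integers.

gcd(30, 10) = 10, so every integer of the form 30m + 10n is a multiple of 10.
But 16 is not a multiple of 10 (it leaves remainder 6).
Therefore 30m + 10n = 16 has no solution in integers.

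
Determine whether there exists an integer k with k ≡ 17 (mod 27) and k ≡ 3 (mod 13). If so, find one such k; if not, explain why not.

k = 341

The moduli 27 and 13 are coprime, so by the Chinese Remainder Theorem a unique solution modulo 351 exists.
Any solution of the first congruence is k = 17 + 27t; substituting into the second, 27t ≡ 3 − 17 ≡ 12 (mod 13).
27 ≡ 1 (mod 13), so this reads 1t ≡ 12 (mod 13). So t ≡ 12 (mod 13).
Taking t = 12 gives k = 17 + 27·12 = 341.
Check: 341 mod 27 = 17, 341 mod 13 = 3. ✓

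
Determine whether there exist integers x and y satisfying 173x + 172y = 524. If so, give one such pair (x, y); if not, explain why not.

x = 8, y = -5

Since gcd(173, 172) = 1, every integer is an integer combination of 173 and 172.
Dividing repeatedly: 173 = 1·172 + 1, 172 = 172·1 + 0.
Unwinding: 1 = 173 − 1·172, i.e. 173·1 + 172·(-1) = 1.
Times 524: 173·524 + 172·(-524) = 524, so (524, -524) solves it.
The general solution is x = 524 + 172k, y = -524 − 173k; taking k = -3 gives the smaller pair x = 8, y = -5.
Check: 173·8 + 172·(-5) = 1384 − 860 = 524. ✓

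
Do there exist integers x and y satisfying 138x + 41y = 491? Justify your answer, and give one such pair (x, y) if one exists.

Since gcd(138, 41) = 1, every integer is an integer combination of 138 and 41.
Euclidean algorithm: 138 = 3·41 + 15, 41 = 2·15 + 11, 15 = 1·11 + 4, 11 = 2·4 + 3, 4 = 1·3 + 1, 3 = 3·1 + 0.
Back-substituting, 1 = 4 − 1·3 = 4 − (11 − 2·4) = −11 + 3·4 = −11 + 3·(15 − 1·11) = 3·15 − 4·11 = 3·15 − 4·(41 − 2·15) = −4·41 + 11·15 = −4·41 + 11·(138 − 3·41) = 11·138 − 37·41; that is, 138·11 + 41·(-37) = 1.
Times 491: 138·5401 + 41·(-18167) = 491, so (5401, -18167) solves it.
The general solution is x = 5401 + 41k, y = -18167 − 138k; taking k = -131 gives the smaller pair x = 30, y = -89.
Indeed 138·30 + 41·(-89) = 4140 − 3649 = 491.

x = 30, y = -89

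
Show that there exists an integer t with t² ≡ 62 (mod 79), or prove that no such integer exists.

t = 33

Take t = 33. Then 33² = 1089 = 13·79 + 62, so 33² ≡ 62 (mod 79).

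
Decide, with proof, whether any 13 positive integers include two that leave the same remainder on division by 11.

There are exactly 11 possible remainders on division by 11.
Placing 13 integers into 11 classes, some class receives at least two — say a and b.
So a and b have equal remainders mod 11, which is exactly what was to be shown.

Yes, this is always true.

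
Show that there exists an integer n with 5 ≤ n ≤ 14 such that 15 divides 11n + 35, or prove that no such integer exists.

At n = 5 we get 11·5 + 35 = 90, and 90 = 15·6.

n = 5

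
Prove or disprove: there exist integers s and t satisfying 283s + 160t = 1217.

283 and 160 are coprime, so 283s + 160t ranges over all of ℤ.
Euclidean algorithm: 283 = 1·160 + 123, 160 = 1·123 + 37, 123 = 3·37 + 12, 37 = 3·12 + 1, 12 = 12·1 + 0.
Unwinding: 1 = 37 − 3·12 = 37 − 3·(123 − 3·37) = −3·123 + 10·37 = −3·123 + 10·(160 − 1·123) = 10·160 − 13·123 = 10·160 − 13·(283 − 1·160) = −13·283 + 23·160, i.e. 283·(-13) + 160·23 = 1.
Multiplying through by 1217: s = (-13)·1217 = -15821, t = 23·1217 = 27991 is a solution.
Shifting by a multiple of (160, −283) keeps it a solution: s = -15821 + 99·160 = 19, t = 27991 − 99·283 = -26.
Check: 283·19 + 160·(-26) = 5377 − 4160 = 1217. ✓

s = 19, t = -26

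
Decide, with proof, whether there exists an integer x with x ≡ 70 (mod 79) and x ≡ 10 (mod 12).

Since 79 and 12 share no common factor, CRT says the pair of congruences has a solution (unique mod 948).
Write x = 70 + 79t and require 70 + 79t ≡ 10 (mod 12), i.e. 79t ≡ 0 (mod 12).
79 ≡ 7 (mod 12), so this reads 7t ≡ 0 (mod 12). t = 0 satisfies this.
With t = 0: x = 70 + 79·0 = 70.
Check: 70 mod 79 = 70, 70 mod 12 = 10. ✓

x = 70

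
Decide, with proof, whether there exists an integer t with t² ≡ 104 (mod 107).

107 is prime, so by Euler's criterion 104 is a square mod 107 iff 104^((107−1)/2) = 104^53 ≡ 1 (mod 107).
Squaring successively (mod 107): 104^2 = 10816 ≡ 9; 104^4 ≡ 9² = 81 ≡ 81; 104^8 ≡ 81² = 6561 ≡ 34; 104^16 ≡ 34² = 1156 ≡ 86; 104^32 ≡ 86² = 7396 ≡ 13.
Since 53 = 32 + 16 + 4 + 1, 104^53 ≡ 13 · 86 · 81 · 104; multiplying out mod 107: 13·86 = 1118 ≡ 48, then 48·81 = 3888 ≡ 36, then 36·104 = 3744 ≡ 106. Thus 104^53 ≡ 106 ≡ −1 (mod 107).
By Euler's criterion 104 is a quadratic non-residue mod 107: no t satisfies t² ≡ 104 (mod 107).

There is no such integer.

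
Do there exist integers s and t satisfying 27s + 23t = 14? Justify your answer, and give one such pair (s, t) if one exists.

s = 15, t = -17

Since gcd(27, 23) = 1, every integer is an integer combination of 27 and 23.
Euclidean algorithm: 27 = 1·23 + 4, 23 = 5·4 + 3, 4 = 1·3 + 1, 3 = 3·1 + 0.
Working back up the chain: 1 = 4 − 1·3 = 4 − (23 − 5·4) = −23 + 6·4 = −23 + 6·(27 − 1·23) = 6·27 − 7·23. So 27·6 + 23·(-7) = 1.
Times 14: 27·84 + 23·(-98) = 14, so (84, -98) solves it.
Subtracting 3·23 from s and adding 3·27 to t gives the tidier solution (15, -17).
Indeed 27·15 + 23·(-17) = 405 − 391 = 14.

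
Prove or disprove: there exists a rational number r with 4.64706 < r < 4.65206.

r = 93/20

Multiplying by 20: 20·4.64706 = 92.94120 and 20·4.65206 = 93.04120, so the integer 93 lies strictly between them.
Dividing back, 4.64706 < 93/20 < 4.65206, and 93/20 is rational.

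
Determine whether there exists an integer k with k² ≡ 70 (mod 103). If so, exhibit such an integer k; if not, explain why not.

No such integer exists.

103 is prime, so by Euler's criterion 70 is a square mod 103 iff 70^((103−1)/2) = 70^51 ≡ 1 (mod 103).
Squaring successively (mod 103): 70^2 = 4900 ≡ 59; 70^4 ≡ 59² = 3481 ≡ 82; 70^8 ≡ 82² = 6724 ≡ 29; 70^16 ≡ 29² = 841 ≡ 17; 70^32 ≡ 17² = 289 ≡ 83.
Since 51 = 32 + 16 + 2 + 1, 70^51 ≡ 83 · 17 · 59 · 70; multiplying out mod 103: 83·17 = 1411 ≡ 72, then 72·59 = 4248 ≡ 25, then 25·70 = 1750 ≡ 102. Thus 70^51 ≡ 102 ≡ −1 (mod 103).
By Euler's criterion 70 is a quadratic non-residue mod 103: no k satisfies k² ≡ 70 (mod 103).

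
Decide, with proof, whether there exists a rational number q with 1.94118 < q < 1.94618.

q = 35/18

Scale by 18: the interval becomes (34.94124, 35.03124), which contains the integer 35.
Hence 35/18 is a rational number with 1.94118 < 35/18 < 1.94618.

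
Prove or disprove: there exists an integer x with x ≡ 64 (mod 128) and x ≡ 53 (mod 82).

gcd(128, 82) = 2. If x ≡ 64 (mod 128) and x ≡ 53 (mod 82), then x ≡ 64 (mod 2) and x ≡ 53 (mod 2).
These are incompatible: 64 − 53 = 11 is not divisible by 2.
Hence the system has no solution.

No, no such integer exists.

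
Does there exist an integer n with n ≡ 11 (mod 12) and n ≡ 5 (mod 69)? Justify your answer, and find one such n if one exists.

n = 143

The moduli are not coprime: gcd(12, 69) = 3. Compatibility requires 3 ∣ (5 − 11) = -6, which holds, so solutions exist.
Write n = 11 + 12t. Then 12t ≡ 5 − 11 ≡ 63 (mod 69); dividing through by 3 gives 4t ≡ 21 (mod 23).
Invert 4 mod 23 by the Euclidean algorithm: 23 = 5·4 + 3, 4 = 1·3 + 1, 3 = 3·1 + 0; back-substituting, 1 = 4 − 1·3 = 4 − (23 − 5·4) = −23 + 6·4. Hence 4·6 ≡ 1, so 4⁻¹ ≡ 6 (mod 23).
Therefore t ≡ 6·21 = 126 ≡ 11 (mod 23).
Then n = 11 + 12·11 = 143.
Check: 143 mod 12 = 11, 143 mod 69 = 5. ✓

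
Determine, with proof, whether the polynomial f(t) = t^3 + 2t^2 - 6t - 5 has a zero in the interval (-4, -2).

f(-4) = -13 and f(-2) = 7, which have opposite signs.
f is continuous everywhere (it is a polynomial), in particular on [-4, -2].
By the Intermediate Value Theorem f must vanish at some point of (-4, -2).

Such a root exists.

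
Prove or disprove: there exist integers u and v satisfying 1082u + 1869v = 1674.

Since gcd(1082, 1869) = 1, every integer is an integer combination of 1082 and 1869.
Euclidean algorithm: 1869 = 1·1082 + 787, 1082 = 1·787 + 295, 787 = 2·295 + 197, 295 = 1·197 + 98, 197 = 2·98 + 1, 98 = 98·1 + 0.
Working back up the chain: 1 = 197 − 2·98 = 197 − 2·(295 − 1·197) = −2·295 + 3·197 = −2·295 + 3·(787 − 2·295) = 3·787 − 8·295 = 3·787 − 8·(1082 − 1·787) = −8·1082 + 11·787 = −8·1082 + 11·(1869 − 1·1082) = 11·1869 − 19·1082. So 1082·(-19) + 1869·11 = 1.
Times 1674: 1082·(-31806) + 1869·18414 = 1674, so (-31806, 18414) solves it.
The general solution is u = -31806 + 1869k, v = 18414 − 1082k; taking k = 18 gives the smaller pair u = 1836, v = -1062.
Indeed 1082·1836 + 1869·(-1062) = 1986552 − 1984878 = 1674.

u = 1836, v = -1062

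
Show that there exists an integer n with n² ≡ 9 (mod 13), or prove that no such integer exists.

Take n = 3. Then 3² = 9, and since 0 ≤ 9 < 13 this is already reduced: 3² ≡ 9 (mod 13).

n = 3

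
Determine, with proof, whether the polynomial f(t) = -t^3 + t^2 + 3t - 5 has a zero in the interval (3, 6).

f has no root in that interval.

f(3) = -14 and f(6) = -167, both negative, so a sign-change argument is unavailable; we show f keeps this sign on the whole interval.
Shift to the endpoint 3: with t = 3 + u (0 < u < 3), one computes f(3 + u) = -u^3 - 8u^2 - 18u - 14.
All 4 nonzero coefficients of this polynomial in u are negative; hence for u > 0 the value is a sum of negative terms (the constant -14 among them).
So f is strictly negative on (3, 6); no root exists in the interval.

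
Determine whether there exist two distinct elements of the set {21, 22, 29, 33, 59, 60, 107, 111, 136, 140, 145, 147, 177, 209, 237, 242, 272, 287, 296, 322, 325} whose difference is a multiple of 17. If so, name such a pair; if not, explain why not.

21 and 140 are such a pair.

Reduce each element mod 17: 21↦4, 22↦5, 29↦12, 33↦16, 59↦8, 60↦9, 107↦5, 111↦9, 136↦0, 140↦4, 145↦9, 147↦11, 177↦7, 209↦5, 237↦16, 242↦4, 272↦0, 287↦15, 296↦7, 322↦16, 325↦2. The residue 4 repeats (at 21 and 140), and 140 − 21 = 119 = 7·17.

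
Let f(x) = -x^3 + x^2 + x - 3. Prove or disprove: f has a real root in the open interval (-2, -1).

f(-2) = 7 and f(-1) = -2, which have opposite signs.
f is continuous everywhere (it is a polynomial), in particular on [-2, -1].
By the Intermediate Value Theorem, f takes the value 0 somewhere in the open interval.

Such a root exists.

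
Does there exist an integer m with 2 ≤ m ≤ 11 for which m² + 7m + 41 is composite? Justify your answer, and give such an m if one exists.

At m = 6: 6² + 7·6 + 41 = 119 = 7·17, which is composite.

m = 6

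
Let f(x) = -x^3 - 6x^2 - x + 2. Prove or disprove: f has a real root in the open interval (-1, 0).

Such a root exists.

f(-1) = -2 and f(0) = 2, which have opposite signs.
f is continuous everywhere (it is a polynomial), in particular on [-1, 0].
By the Intermediate Value Theorem f must vanish at some point of (-1, 0).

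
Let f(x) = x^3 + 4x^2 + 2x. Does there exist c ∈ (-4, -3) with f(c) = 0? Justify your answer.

Yes, f has a root in the interval.

f(-4) = -8 and f(-3) = 3, which have opposite signs.
Since f is a polynomial it is continuous on [-4, -3].
So by the Intermediate Value Theorem there is a c strictly between -4 and -3 with f(c) = 0.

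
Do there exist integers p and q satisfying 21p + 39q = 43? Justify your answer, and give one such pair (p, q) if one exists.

gcd(21, 39) = 3, so every integer of the form 21p + 39q is a multiple of 3.
But 43 is not a multiple of 3 (it leaves remainder 1).
Hence no integers p, q satisfy the equation.

No, no such integers exist.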